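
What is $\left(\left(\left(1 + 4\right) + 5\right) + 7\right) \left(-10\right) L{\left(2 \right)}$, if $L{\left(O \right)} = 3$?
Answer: $-510$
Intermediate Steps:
$\left(\left(\left(1 + 4\right) + 5\right) + 7\right) \left(-10\right) L{\left(2 \right)} = \left(\left(\left(1 + 4\right) + 5\right) + 7\right) \left(-10\right) 3 = \left(\left(5 + 5\right) + 7\right) \left(-10\right) 3 = \left(10 + 7\right) \left(-10\right) 3 = 17 \left(-10\right) 3 = \left(-170\right) 3 = -510$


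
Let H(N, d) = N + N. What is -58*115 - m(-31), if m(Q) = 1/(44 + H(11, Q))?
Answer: -440221/66 ≈ -6670.0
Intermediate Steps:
H(N, d) = 2*N
m(Q) = 1/66 (m(Q) = 1/(44 + 2*11) = 1/(44 + 22) = 1/66)
-58*115 - m(-31) = -58*115 - 1*1/66 = -6670 - 1/66 = -440221/66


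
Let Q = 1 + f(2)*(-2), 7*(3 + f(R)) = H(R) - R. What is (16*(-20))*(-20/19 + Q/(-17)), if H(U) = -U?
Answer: 1108160/2261 ≈ 490.12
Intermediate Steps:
f(R) = -3 - 2*R/7 (f(R) = -3 + (-R - R)/7 = -3 + (-2*R)/7 = -3 - 2*R/7)
Q = 57/7 (Q = 1 + (-3 - 2/7*2)*(-2) = 1 + (-3 - 4/7)*(-2) = 1 - 25/7*(-2) = 1 + 50/7 = 57/7 ≈ 8.1429)
(16*(-20))*(-20/19 + Q/(-17)) = (16*(-20))*(-20/19 + (57/7)/(-17)) = -320*(-20*1/19 + (57/7)*(-1/17)) = -320*(-20/19 - 57/119) = -320*(-3463/2261) = 1108160/2261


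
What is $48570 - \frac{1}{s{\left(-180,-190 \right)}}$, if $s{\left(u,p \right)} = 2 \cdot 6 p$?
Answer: $\frac{110739601}{2280} \approx 48570.0$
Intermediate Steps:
$s{\left(u,p \right)} = 12 p$
$48570 - \frac{1}{s{\left(-180,-190 \right)}} = 48570 - \frac{1}{12 \left(-190\right)} = 48570 - \frac{1}{-2280} = 48570 - - \frac{1}{2280} = 48570 + \frac{1}{2280} = \frac{110739601}{2280}$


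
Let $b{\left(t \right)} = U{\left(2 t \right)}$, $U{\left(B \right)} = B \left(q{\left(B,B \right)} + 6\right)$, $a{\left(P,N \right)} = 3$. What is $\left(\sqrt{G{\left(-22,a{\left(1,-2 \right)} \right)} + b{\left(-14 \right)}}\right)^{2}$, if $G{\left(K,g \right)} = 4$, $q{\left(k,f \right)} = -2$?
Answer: $-108$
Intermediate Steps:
$U{\left(B \right)} = 4 B$ ($U{\left(B \right)} = B \left(-2 + 6\right) = B 4 = 4 B$)
$b{\left(t \right)} = 8 t$ ($b{\left(t \right)} = 4 \cdot 2 t = 8 t$)
$\left(\sqrt{G{\left(-22,a{\left(1,-2 \right)} \right)} + b{\left(-14 \right)}}\right)^{2} = \left(\sqrt{4 + 8 \left(-14\right)}\right)^{2} = \left(\sqrt{4 - 112}\right)^{2} = \left(\sqrt{-108}\right)^{2} = \left(6 i \sqrt{3}\right)^{2} = -108$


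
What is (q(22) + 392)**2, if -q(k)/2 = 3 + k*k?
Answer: 338724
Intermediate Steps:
q(k) = -6 - 2*k**2 (q(k) = -2*(3 + k*k) = -2*(3 + k**2) = -6 - 2*k**2)
(q(22) + 392)**2 = ((-6 - 2*22**2) + 392)**2 = ((-6 - 2*484) + 392)**2 = ((-6 - 968) + 392)**2 = (-974 + 392)**2 = (-582)**2 = 338724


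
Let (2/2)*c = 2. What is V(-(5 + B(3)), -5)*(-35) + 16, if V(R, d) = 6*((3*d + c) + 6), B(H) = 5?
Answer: 1486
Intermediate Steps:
c = 2
V(R, d) = 48 + 18*d (V(R, d) = 6*((3*d + 2) + 6) = 6*((2 + 3*d) + 6) = 6*(8 + 3*d) = 48 + 18*d)
V(-(5 + B(3)), -5)*(-35) + 16 = (48 + 18*(-5))*(-35) + 16 = (48 - 90)*(-35) + 16 = -42*(-35) + 16 = 1470 + 16 = 1486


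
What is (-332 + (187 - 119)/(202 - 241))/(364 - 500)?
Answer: 1627/663 ≈ 2.4540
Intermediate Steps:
(-332 + (187 - 119)/(202 - 241))/(364 - 500) = (-332 + 68/(-39))/(-136) = (-332 + 68*(-1/39))*(-1/136) = (-332 - 68/39)*(-1/136) = -13016/39*(-1/136) = 1627/663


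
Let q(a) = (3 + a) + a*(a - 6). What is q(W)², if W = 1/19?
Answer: 978121/130321 ≈ 7.5055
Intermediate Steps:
W = 1/19 ≈ 0.052632
q(a) = 3 + a + a*(-6 + a) (q(a) = (3 + a) + a*(-6 + a) = 3 + a + a*(-6 + a))
q(W)² = (3 + (1/19)² - 5*1/19)² = (3 + 1/361 - 5/19)² = (989/361)² = 978121/130321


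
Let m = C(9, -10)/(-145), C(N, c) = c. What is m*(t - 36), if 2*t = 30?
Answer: -42/29 ≈ -1.4483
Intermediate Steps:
t = 15 (t = (1/2)*30 = 15)
m = 2/29 (m = -10/(-145) = -10*(-1/145) = 2/29 ≈ 0.068966)
m*(t - 36) = 2*(15 - 36)/29 = (2/29)*(-21) = -42/29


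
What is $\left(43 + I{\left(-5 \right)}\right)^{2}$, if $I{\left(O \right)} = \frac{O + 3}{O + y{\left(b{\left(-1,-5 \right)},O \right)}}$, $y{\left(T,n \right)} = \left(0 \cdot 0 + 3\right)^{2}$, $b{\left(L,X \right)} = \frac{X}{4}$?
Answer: $\frac{7225}{4} \approx 1806.3$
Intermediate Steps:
$b{\left(L,X \right)} = \frac{X}{4}$ ($b{\left(L,X \right)} = X \frac{1}{4} = \frac{X}{4}$)
$y{\left(T,n \right)} = 9$ ($y{\left(T,n \right)} = \left(0 + 3\right)^{2} = 3^{2} = 9$)
$I{\left(O \right)} = \frac{3 + O}{9 + O}$ ($I{\left(O \right)} = \frac{O + 3}{O + 9} = \frac{3 + O}{9 + O}$)
$\left(43 + I{\left(-5 \right)}\right)^{2} = \left(43 + \frac{3 - 5}{9 - 5}\right)^{2} = \left(43 + \frac{1}{4} \left(-2\right)\right)^{2} = \left(43 - \frac{1}{2}\right)^{2} = \left(\frac{85}{2}\right)^{2} = \frac{7225}{4}$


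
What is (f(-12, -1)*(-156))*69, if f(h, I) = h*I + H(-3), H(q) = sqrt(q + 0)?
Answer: -129168 - 10764*I*sqrt(3) ≈ -1.2917e+5 - 18644.0*I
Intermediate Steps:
H(q) = sqrt(q)
f(h, I) = I*sqrt(3) + I*h (f(h, I) = h*I + sqrt(-3) = I*h + I*sqrt(3) = I*sqrt(3) + I*h)
(f(-12, -1)*(-156))*69 = ((I*sqrt(3) - 1*(-12))*(-156))*69 = ((I*sqrt(3) + 12)*(-156))*69 = ((12 + I*sqrt(3))*(-156))*69 = (-1872 - 156*I*sqrt(3))*69 = -129168 - 10764*I*sqrt(3)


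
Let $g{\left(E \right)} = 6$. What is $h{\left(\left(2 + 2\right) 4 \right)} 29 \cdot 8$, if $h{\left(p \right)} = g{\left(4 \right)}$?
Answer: $1392$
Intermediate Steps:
$h{\left(p \right)} = 6$
$h{\left(\left(2 + 2\right) 4 \right)} 29 \cdot 8 = 6 \cdot 29 \cdot 8 = 174 \cdot 8 = 1392$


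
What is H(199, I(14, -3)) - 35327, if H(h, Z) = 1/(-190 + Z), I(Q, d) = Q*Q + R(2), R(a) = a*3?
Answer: -423923/12 ≈ -35327.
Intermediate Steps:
R(a) = 3*a
I(Q, d) = 6 + Q**2 (I(Q, d) = Q*Q + 3*2 = Q**2 + 6 = 6 + Q**2)
H(199, I(14, -3)) - 35327 = 1/(-190 + (6 + 14**2)) - 35327 = 1/(-190 + (6 + 196)) - 35327 = 1/(-190 + 202) - 35327 = 1/12 - 35327 = -423923/12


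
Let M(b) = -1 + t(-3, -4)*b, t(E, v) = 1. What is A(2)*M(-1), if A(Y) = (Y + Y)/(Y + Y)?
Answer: -2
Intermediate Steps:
A(Y) = 1 (A(Y) = (2*Y)/((2*Y)) = (2*Y)*(1/(2*Y)) = 1)
M(b) = -1 + b (M(b) = -1 + 1*b = -1 + b)
A(2)*M(-1) = 1*(-1 - 1) = 1*(-2) = -2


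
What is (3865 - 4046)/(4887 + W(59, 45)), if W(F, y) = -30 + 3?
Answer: -181/4860 ≈ -0.037243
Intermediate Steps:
W(F, y) = -27
(3865 - 4046)/(4887 + W(59, 45)) = (3865 - 4046)/(4887 - 27) = -181/4860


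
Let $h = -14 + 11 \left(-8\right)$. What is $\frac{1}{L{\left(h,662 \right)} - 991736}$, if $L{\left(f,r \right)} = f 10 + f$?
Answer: $- \frac{1}{992858} \approx -1.0072 \cdot 10^{-6}$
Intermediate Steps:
$h = -102$ ($h = -14 - 88 = -102$)
$L{\left(f,r \right)} = 11 f$ ($L{\left(f,r \right)} = 10 f + f = 11 f$)
$\frac{1}{L{\left(h,662 \right)} - 991736} = \frac{1}{11 \left(-102\right) - 991736} = \frac{1}{-1122 - 991736} = \frac{1}{-992858} = - \frac{1}{992858}$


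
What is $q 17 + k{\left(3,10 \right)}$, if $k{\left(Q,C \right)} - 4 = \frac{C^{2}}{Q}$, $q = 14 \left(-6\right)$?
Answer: $- \frac{4172}{3} \approx -1390.7$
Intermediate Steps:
$q = -84$
$k{\left(Q,C \right)} = 4 + \frac{C^{2}}{Q}$
$q 17 + k{\left(3,10 \right)} = \left(-84\right) 17 + \left(4 + \frac{10^{2}}{3}\right) = -1428 + \left(4 + 100 \cdot \frac{1}{3}\right) = -1428 + \left(4 + \frac{100}{3}\right) = -1428 + \frac{112}{3} = - \frac{4172}{3}$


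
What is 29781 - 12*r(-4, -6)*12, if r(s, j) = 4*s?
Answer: 32085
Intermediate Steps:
29781 - 12*r(-4, -6)*12 = 29781 - 48*(-4)*12 = 29781 - 12*(-16)*12 = 29781 + 192*12 = 29781 + 2304 = 32085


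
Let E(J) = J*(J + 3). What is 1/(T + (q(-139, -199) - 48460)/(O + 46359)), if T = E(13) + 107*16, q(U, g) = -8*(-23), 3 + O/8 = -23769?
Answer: 47939/92058972 ≈ 0.00052074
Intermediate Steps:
O = -190176 (O = -24 + 8*(-23769) = -24 - 190152 = -190176)
q(U, g) = 184
E(J) = J*(3 + J)
T = 1920 (T = 13*(3 + 13) + 107*16 = 13*16 + 1712 = 208 + 1712 = 1920)
1/(T + (q(-139, -199) - 48460)/(O + 46359)) = 1/(1920 + (184 - 48460)/(-190176 + 46359)) = 1/(1920 - 48276/(-143817)) = 1/(1920 - 48276*(-1/143817)) = 1/(1920 + 16092/47939) = 1/(92058972/47939) = 47939/92058972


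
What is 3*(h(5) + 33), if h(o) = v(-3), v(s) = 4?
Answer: 111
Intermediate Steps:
h(o) = 4
3*(h(5) + 33) = 3*(4 + 33) = 3*37 = 111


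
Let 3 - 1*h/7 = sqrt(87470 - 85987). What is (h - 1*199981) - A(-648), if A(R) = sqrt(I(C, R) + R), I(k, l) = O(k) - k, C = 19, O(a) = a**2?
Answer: -199960 - 7*sqrt(1483) - 3*I*sqrt(34) ≈ -2.0023e+5 - 17.493*I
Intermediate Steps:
h = 21 - 7*sqrt(1483) (h = 21 - 7*sqrt(87470 - 85987) = 21 - 7*sqrt(1483) ≈ -248.57)
I(k, l) = k**2 - k
A(R) = sqrt(342 + R) (A(R) = sqrt(19*(-1 + 19) + R) = sqrt(19*18 + R) = sqrt(342 + R))
(h - 1*199981) - A(-648) = ((21 - 7*sqrt(1483)) - 1*199981) - sqrt(342 - 648) = ((21 - 7*sqrt(1483)) - 199981) - sqrt(-306) = (-199960 - 7*sqrt(1483)) - 3*I*sqrt(34) = -199960 - 7*sqrt(1483) - 3*I*sqrt(34)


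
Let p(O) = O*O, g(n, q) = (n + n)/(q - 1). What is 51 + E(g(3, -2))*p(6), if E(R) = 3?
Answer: 159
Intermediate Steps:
g(n, q) = 2*n/(-1 + q) (g(n, q) = (2*n)/(-1 + q) = 2*n/(-1 + q))
p(O) = O**2
51 + E(g(3, -2))*p(6) = 51 + 3*6**2 = 51 + 3*36 = 51 + 108 = 159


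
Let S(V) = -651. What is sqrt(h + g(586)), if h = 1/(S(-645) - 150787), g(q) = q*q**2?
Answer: sqrt(4614903018522167826)/151438 ≈ 14186.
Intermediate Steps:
g(q) = q**3
h = -1/151438 (h = 1/(-651 - 150787) = 1/(-151438) = -1/151438 ≈ -6.6034e-6)
sqrt(h + g(586)) = sqrt(-1/151438 + 586**3) = sqrt(-1/151438 + 201230056) = sqrt(30473877220527/151438) = sqrt(4614903018522167826)/151438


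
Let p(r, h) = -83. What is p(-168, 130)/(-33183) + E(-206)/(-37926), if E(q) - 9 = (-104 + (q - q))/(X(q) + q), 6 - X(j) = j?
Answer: 126829/46611054 ≈ 0.0027210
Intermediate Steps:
X(j) = 6 - j
E(q) = -25/3 (E(q) = 9 + (-104 + (q - q))/((6 - q) + q) = 9 + (-104 + 0)/6 = 9 - 104*1/6 = 9 - 52/3 = -25/3)
p(-168, 130)/(-33183) + E(-206)/(-37926) = -83/(-33183) - 25/3/(-37926) = -83*(-1/33183) - 25/3*(-1/37926) = 83/33183 + 25/113778 = 126829/46611054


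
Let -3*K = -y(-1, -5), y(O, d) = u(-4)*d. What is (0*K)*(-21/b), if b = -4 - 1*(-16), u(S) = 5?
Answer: 0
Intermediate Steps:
b = 12 (b = -4 + 16 = 12)
y(O, d) = 5*d
K = -25/3 (K = -(-1)*5*(-5)/3 = -(-1)*(-25)/3 = -⅓*25 = -25/3 ≈ -8.3333)
(0*K)*(-21/b) = (0*(-25/3))*(-21/12) = 0*(-21*1/12) = 0*(-7/4) = 0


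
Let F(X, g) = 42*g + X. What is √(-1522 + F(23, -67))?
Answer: I*√4313 ≈ 65.673*I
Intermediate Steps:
F(X, g) = X + 42*g
√(-1522 + F(23, -67)) = √(-1522 + (23 + 42*(-67))) = √(-1522 + (23 - 2814)) = √(-1522 - 2791) = √(-4313) = I*√4313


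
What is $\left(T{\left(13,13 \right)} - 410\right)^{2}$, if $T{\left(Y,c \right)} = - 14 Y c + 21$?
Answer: $7590025$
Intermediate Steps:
$T{\left(Y,c \right)} = 21 - 14 Y c$ ($T{\left(Y,c \right)} = - 14 Y c + 21 = 21 - 14 Y c$)
$\left(T{\left(13,13 \right)} - 410\right)^{2} = \left(\left(21 - 182 \cdot 13\right) - 410\right)^{2} = \left(\left(21 - 2366\right) - 410\right)^{2} = \left(-2345 - 410\right)^{2} = \left(-2755\right)^{2} = 7590025$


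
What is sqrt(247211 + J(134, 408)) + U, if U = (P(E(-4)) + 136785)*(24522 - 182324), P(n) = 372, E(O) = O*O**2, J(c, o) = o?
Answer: -21643648914 + sqrt(247619) ≈ -2.1644e+10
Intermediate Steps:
E(O) = O**3
U = -21643648914 (U = (372 + 136785)*(24522 - 182324) = 137157*(-157802) = -21643648914)
sqrt(247211 + J(134, 408)) + U = sqrt(247211 + 408) - 21643648914 = sqrt(247619) - 21643648914 = -21643648914 + sqrt(247619)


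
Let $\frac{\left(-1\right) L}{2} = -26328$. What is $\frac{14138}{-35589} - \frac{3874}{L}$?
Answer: $- \frac{147053719}{312329064} \approx -0.47083$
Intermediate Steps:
$L = 52656$ ($L = \left(-2\right) \left(-26328\right) = 52656$)
$\frac{14138}{-35589} - \frac{3874}{L} = \frac{14138}{-35589} - \frac{3874}{52656} = 14138 \left(- \frac{1}{35589}\right) - \frac{1937}{26328} = - \frac{14138}{35589} - \frac{1937}{26328} = - \frac{147053719}{312329064}$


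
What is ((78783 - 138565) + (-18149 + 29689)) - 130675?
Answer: -178917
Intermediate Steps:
((78783 - 138565) + (-18149 + 29689)) - 130675 = (-59782 + 11540) - 130675 = -48242 - 130675 = -178917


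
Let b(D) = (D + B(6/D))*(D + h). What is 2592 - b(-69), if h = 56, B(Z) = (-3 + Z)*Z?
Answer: 898501/529 ≈ 1698.5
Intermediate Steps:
B(Z) = Z*(-3 + Z)
b(D) = (56 + D)*(D + 6*(-3 + 6/D)/D) (b(D) = (D + (6/D)*(-3 + 6/D))*(D + 56) = (D + 6*(-3 + 6/D)/D)*(56 + D) = (56 + D)*(D + 6*(-3 + 6/D)/D))
2592 - b(-69) = 2592 - (-18 + (-69)² - 972/(-69) + 56*(-69) + 2016/(-69)²) = 2592 - (-18 + 4761 - 972*(-1/69) - 3864 + 2016*(1/4761)) = 2592 - (-18 + 4761 + 324/23 - 3864 + 224/529) = 2592 - 1*472667/529 = 2592 - 472667/529 = 898501/529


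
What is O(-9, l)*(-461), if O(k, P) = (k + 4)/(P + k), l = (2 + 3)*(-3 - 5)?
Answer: -2305/49 ≈ -47.041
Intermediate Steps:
l = -40 (l = 5*(-8) = -40)
O(k, P) = (4 + k)/(P + k)
O(-9, l)*(-461) = ((4 - 9)/(-40 - 9))*(-461) = (-5/(-49))*(-461) = -1/49*(-5)*(-461) = (5/49)*(-461) = -2305/49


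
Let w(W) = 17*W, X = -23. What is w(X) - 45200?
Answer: -45591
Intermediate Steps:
w(X) - 45200 = 17*(-23) - 45200 = -391 - 45200 = -45591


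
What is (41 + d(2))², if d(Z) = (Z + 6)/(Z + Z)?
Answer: 1849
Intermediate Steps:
d(Z) = (6 + Z)/(2*Z) (d(Z) = (6 + Z)/((2*Z)) = (6 + Z)*(1/(2*Z)) = (6 + Z)/(2*Z))
(41 + d(2))² = (41 + (½)*(6 + 2)/2)² = (41 + (½)*(½)*8)² = (41 + 2)² = 43² = 1849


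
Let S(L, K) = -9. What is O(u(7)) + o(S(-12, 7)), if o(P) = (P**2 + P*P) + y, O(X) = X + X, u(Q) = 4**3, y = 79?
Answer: 369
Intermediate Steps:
u(Q) = 64
O(X) = 2*X
o(P) = 79 + 2*P**2 (o(P) = (P**2 + P*P) + 79 = (P**2 + P**2) + 79 = 2*P**2 + 79 = 79 + 2*P**2)
O(u(7)) + o(S(-12, 7)) = 2*64 + (79 + 2*(-9)**2) = 128 + (79 + 2*81) = 128 + (79 + 162) = 128 + 241 = 369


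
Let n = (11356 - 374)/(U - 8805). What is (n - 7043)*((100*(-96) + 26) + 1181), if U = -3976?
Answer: 755601353045/12781 ≈ 5.9119e+7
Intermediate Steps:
n = -10982/12781 (n = (11356 - 374)/(-3976 - 8805) = 10982/(-12781) = 10982*(-1/12781) = -10982/12781 ≈ -0.85924)
(n - 7043)*((100*(-96) + 26) + 1181) = (-10982/12781 - 7043)*((100*(-96) + 26) + 1181) = -90027565*((-9600 + 26) + 1181)/12781 = -90027565*(-9574 + 1181)/12781 = -90027565/12781*(-8393) = 755601353045/12781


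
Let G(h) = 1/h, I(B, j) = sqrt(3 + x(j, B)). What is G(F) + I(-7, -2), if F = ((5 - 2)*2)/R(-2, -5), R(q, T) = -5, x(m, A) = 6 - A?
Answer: 19/6 ≈ 3.1667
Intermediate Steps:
I(B, j) = sqrt(9 - B) (I(B, j) = sqrt(3 + (6 - B)) = sqrt(9 - B))
F = -6/5 (F = ((5 - 2)*2)/(-5) = (3*2)*(-1/5) = 6*(-1/5) = -6/5 ≈ -1.2000)
G(F) + I(-7, -2) = 1/(-6/5) + sqrt(9 - 1*(-7)) = -5/6 + sqrt(9 + 7) = -5/6 + sqrt(16) = -5/6 + 4 = 19/6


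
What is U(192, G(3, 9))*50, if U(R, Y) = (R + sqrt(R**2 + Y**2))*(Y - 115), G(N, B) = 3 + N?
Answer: -1046400 - 163500*sqrt(41) ≈ -2.0933e+6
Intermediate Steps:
U(R, Y) = (-115 + Y)*(R + sqrt(R**2 + Y**2)) (U(R, Y) = (R + sqrt(R**2 + Y**2))*(-115 + Y) = (-115 + Y)*(R + sqrt(R**2 + Y**2)))
U(192, G(3, 9))*50 = (-115*192 - 115*sqrt(192**2 + (3 + 3)**2) + 192*(3 + 3) + (3 + 3)*sqrt(192**2 + (3 + 3)**2))*50 = (-22080 - 115*sqrt(36864 + 6**2) + 192*6 + 6*sqrt(36864 + 6**2))*50 = (-22080 - 115*sqrt(36864 + 36) + 1152 + 6*sqrt(36864 + 36))*50 = (-22080 - 3450*sqrt(41) + 1152 + 6*sqrt(36900))*50 = (-22080 - 3450*sqrt(41) + 1152 + 6*(30*sqrt(41)))*50 = (-22080 - 3450*sqrt(41) + 1152 + 180*sqrt(41))*50 = (-20928 - 3270*sqrt(41))*50 = -1046400 - 163500*sqrt(41)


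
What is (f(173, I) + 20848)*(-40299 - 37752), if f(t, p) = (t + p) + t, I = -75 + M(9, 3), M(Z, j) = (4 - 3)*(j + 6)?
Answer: -1649061528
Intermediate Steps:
M(Z, j) = 6 + j (M(Z, j) = 1*(6 + j) = 6 + j)
I = -66 (I = -75 + (6 + 3) = -75 + 9 = -66)
f(t, p) = p + 2*t (f(t, p) = (p + t) + t = p + 2*t)
(f(173, I) + 20848)*(-40299 - 37752) = ((-66 + 2*173) + 20848)*(-40299 - 37752) = ((-66 + 346) + 20848)*(-78051) = (280 + 20848)*(-78051) = 21128*(-78051) = -1649061528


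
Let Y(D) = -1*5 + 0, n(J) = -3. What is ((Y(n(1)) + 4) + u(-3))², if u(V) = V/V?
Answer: 0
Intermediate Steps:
u(V) = 1
Y(D) = -5 (Y(D) = -5 + 0 = -5)
((Y(n(1)) + 4) + u(-3))² = ((-5 + 4) + 1)² = (-1 + 1)² = 0² = 0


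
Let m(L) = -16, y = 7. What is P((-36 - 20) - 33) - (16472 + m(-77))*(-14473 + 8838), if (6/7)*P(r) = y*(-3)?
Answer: 185459071/2 ≈ 9.2729e+7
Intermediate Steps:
P(r) = -49/2 (P(r) = 7*(7*(-3))/6 = (7/6)*(-21) = -49/2)
P((-36 - 20) - 33) - (16472 + m(-77))*(-14473 + 8838) = -49/2 - (16472 - 16)*(-14473 + 8838) = -49/2 - 16456*(-5635) = -49/2 - 1*(-92729560) = -49/2 + 92729560 = 185459071/2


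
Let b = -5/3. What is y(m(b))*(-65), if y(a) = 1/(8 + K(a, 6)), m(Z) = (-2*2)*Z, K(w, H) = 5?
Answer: -5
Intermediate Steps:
b = -5/3 (b = -5*1/3 = -5/3 ≈ -1.6667)
m(Z) = -4*Z
y(a) = 1/13 (y(a) = 1/(8 + 5) = 1/13)
y(m(b))*(-65) = (1/13)*(-65) = -5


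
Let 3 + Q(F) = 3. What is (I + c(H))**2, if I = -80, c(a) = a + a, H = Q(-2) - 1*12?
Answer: 10816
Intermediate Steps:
Q(F) = 0 (Q(F) = -3 + 3 = 0)
H = -12 (H = 0 - 1*12 = 0 - 12 = -12)
c(a) = 2*a
(I + c(H))**2 = (-80 + 2*(-12))**2 = (-80 - 24)**2 = (-104)**2 = 10816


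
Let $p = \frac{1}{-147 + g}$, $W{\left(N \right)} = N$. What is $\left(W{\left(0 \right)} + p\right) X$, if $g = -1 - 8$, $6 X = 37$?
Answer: $- \frac{37}{936} \approx -0.03953$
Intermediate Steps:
$X = \frac{37}{6}$ ($X = \frac{1}{6} \cdot 37 = \frac{37}{6} \approx 6.1667$)
$g = -9$ ($g = -1 - 8 = -9$)
$p = - \frac{1}{156}$ ($p = \frac{1}{-147 - 9} = \frac{1}{-156} = - \frac{1}{156} \approx -0.0064103$)
$\left(W{\left(0 \right)} + p\right) X = \left(0 - \frac{1}{156}\right) \frac{37}{6} = \left(- \frac{1}{156}\right) \frac{37}{6} = - \frac{37}{936}$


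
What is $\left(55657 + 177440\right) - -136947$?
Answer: $370044$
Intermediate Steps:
$\left(55657 + 177440\right) - -136947 = 233097 + \left(-26489 + 163436\right) = 233097 + 136947 = 370044$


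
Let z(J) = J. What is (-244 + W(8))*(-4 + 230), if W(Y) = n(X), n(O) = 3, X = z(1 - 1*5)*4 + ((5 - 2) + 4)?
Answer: -54466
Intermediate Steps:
X = -9 (X = (1 - 1*5)*4 + ((5 - 2) + 4) = (1 - 5)*4 + (3 + 4) = -4*4 + 7 = -16 + 7 = -9)
W(Y) = 3
(-244 + W(8))*(-4 + 230) = (-244 + 3)*(-4 + 230) = -241*226 = -54466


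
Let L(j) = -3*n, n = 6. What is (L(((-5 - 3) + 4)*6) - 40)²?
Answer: 3364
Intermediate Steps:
L(j) = -18 (L(j) = -3*6 = -18)
(L(((-5 - 3) + 4)*6) - 40)² = (-18 - 40)² = (-58)² = 3364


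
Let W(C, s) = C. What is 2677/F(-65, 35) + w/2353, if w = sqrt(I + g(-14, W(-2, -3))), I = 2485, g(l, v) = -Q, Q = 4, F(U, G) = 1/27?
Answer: 72279 + sqrt(2481)/2353 ≈ 72279.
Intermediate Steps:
F(U, G) = 1/27
g(l, v) = -4 (g(l, v) = -1*4 = -4)
w = sqrt(2481) (w = sqrt(2485 - 4) = sqrt(2481) ≈ 49.810)
2677/F(-65, 35) + w/2353 = 2677/(1/27) + sqrt(2481)/2353 = 2677*27 + sqrt(2481)*(1/2353) = 72279 + sqrt(2481)/2353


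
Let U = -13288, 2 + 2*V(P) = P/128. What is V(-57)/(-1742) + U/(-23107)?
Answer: 5933042667/10304612864 ≈ 0.57577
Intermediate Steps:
V(P) = -1 + P/256 (V(P) = -1 + (P/128)/2 = -1 + P/256)
V(-57)/(-1742) + U/(-23107) = (-1 + (1/256)*(-57))/(-1742) - 13288/(-23107) = (-1 - 57/256)*(-1/1742) - 13288*(-1/23107) = -313/256*(-1/1742) + 13288/23107 = 313/445952 + 13288/23107 = 5933042667/10304612864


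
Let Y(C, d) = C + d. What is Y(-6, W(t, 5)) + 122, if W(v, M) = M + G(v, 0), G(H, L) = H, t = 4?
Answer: 125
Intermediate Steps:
W(v, M) = M + v
Y(-6, W(t, 5)) + 122 = (-6 + (5 + 4)) + 122 = (-6 + 9) + 122 = 3 + 122 = 125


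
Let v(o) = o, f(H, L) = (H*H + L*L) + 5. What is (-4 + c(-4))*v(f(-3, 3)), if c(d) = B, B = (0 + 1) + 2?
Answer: -23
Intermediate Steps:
f(H, L) = 5 + H² + L² (f(H, L) = (H² + L²) + 5 = 5 + H² + L²)
B = 3 (B = 1 + 2 = 3)
c(d) = 3
(-4 + c(-4))*v(f(-3, 3)) = (-4 + 3)*(5 + (-3)² + 3²) = -(5 + 9 + 9) = -1*23 = -23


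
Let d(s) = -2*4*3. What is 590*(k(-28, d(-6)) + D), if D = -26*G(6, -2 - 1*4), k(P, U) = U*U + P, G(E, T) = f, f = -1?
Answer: 338660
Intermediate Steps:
d(s) = -24 (d(s) = -8*3 = -24)
G(E, T) = -1
k(P, U) = P + U**2 (k(P, U) = U**2 + P = P + U**2)
D = 26 (D = -26*(-1) = 26)
590*(k(-28, d(-6)) + D) = 590*((-28 + (-24)**2) + 26) = 590*((-28 + 576) + 26) = 590*(548 + 26) = 590*574 = 338660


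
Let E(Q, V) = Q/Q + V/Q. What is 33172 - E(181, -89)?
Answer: 6004040/181 ≈ 33172.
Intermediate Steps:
E(Q, V) = 1 + V/Q
33172 - E(181, -89) = 33172 - (181 - 89)/181 = 33172 - 92/181 = 6004040/181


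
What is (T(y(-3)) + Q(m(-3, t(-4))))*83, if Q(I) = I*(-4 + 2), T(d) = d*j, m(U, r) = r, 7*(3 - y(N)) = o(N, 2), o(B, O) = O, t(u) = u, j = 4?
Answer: 10956/7 ≈ 1565.1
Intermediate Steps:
y(N) = 19/7 (y(N) = 3 - 1/7*2 = 3 - 2/7 = 19/7)
T(d) = 4*d (T(d) = d*4 = 4*d)
Q(I) = -2*I (Q(I) = I*(-2) = -2*I)
(T(y(-3)) + Q(m(-3, t(-4))))*83 = (4*(19/7) - 2*(-4))*83 = (76/7 + 8)*83 = (132/7)*83 = 10956/7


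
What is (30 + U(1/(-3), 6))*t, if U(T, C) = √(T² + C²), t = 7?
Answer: 210 + 35*√13/3 ≈ 252.06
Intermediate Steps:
U(T, C) = √(C² + T²)
(30 + U(1/(-3), 6))*t = (30 + √(6² + (1/(-3))²))*7 = (30 + √(36 + (-⅓)²))*7 = (30 + √(36 + ⅑))*7 = (30 + √(325/9))*7 = (30 + 5*√13/3)*7 = 210 + 35*√13/3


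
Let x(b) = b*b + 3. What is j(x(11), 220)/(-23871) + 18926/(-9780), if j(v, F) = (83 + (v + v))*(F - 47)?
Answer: -56211927/12969910 ≈ -4.3340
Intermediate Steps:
x(b) = 3 + b² (x(b) = b² + 3 = 3 + b²)
j(v, F) = (-47 + F)*(83 + 2*v) (j(v, F) = (83 + 2*v)*(-47 + F) = (-47 + F)*(83 + 2*v))
j(x(11), 220)/(-23871) + 18926/(-9780) = (-3901 - 94*(3 + 11²) + 83*220 + 2*220*(3 + 11²))/(-23871) + 18926/(-9780) = (-3901 - 94*(3 + 121) + 18260 + 2*220*(3 + 121))*(-1/23871) + 18926*(-1/9780) = (-3901 - 94*124 + 18260 + 2*220*124)*(-1/23871) - 9463/4890 = (-3901 - 11656 + 18260 + 54560)*(-1/23871) - 9463/4890 = 57263*(-1/23871) - 9463/4890 = -57263/23871 - 9463/4890 = -56211927/12969910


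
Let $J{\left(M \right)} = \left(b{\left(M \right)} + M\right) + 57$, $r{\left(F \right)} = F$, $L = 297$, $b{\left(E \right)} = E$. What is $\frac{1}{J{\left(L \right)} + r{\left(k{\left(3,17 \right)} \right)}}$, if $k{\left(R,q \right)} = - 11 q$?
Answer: $\frac{1}{464} \approx 0.0021552$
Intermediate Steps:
$J{\left(M \right)} = 57 + 2 M$ ($J{\left(M \right)} = \left(M + M\right) + 57 = 2 M + 57 = 57 + 2 M$)
$\frac{1}{J{\left(L \right)} + r{\left(k{\left(3,17 \right)} \right)}} = \frac{1}{\left(57 + 2 \cdot 297\right) - 187} = \frac{1}{\left(57 + 594\right) - 187} = \frac{1}{651 - 187} = \frac{1}{464}$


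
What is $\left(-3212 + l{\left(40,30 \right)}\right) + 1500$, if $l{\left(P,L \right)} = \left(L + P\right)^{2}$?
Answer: $3188$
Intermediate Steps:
$\left(-3212 + l{\left(40,30 \right)}\right) + 1500 = \left(-3212 + \left(30 + 40\right)^{2}\right) + 1500 = \left(-3212 + 70^{2}\right) + 1500 = \left(-3212 + 4900\right) + 1500 = 1688 + 1500 = 3188$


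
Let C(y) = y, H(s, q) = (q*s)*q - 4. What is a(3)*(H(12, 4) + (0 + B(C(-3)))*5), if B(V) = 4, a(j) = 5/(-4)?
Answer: -260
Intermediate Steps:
a(j) = -5/4 (a(j) = 5*(-¼) = -5/4)
H(s, q) = -4 + s*q² (H(s, q) = s*q² - 4 = -4 + s*q²)
a(3)*(H(12, 4) + (0 + B(C(-3)))*5) = -5*((-4 + 12*4²) + (0 + 4)*5)/4 = -5*((-4 + 12*16) + 4*5)/4 = -5*((-4 + 192) + 20)/4 = -5*(188 + 20)/4 = -5/4*208 = -260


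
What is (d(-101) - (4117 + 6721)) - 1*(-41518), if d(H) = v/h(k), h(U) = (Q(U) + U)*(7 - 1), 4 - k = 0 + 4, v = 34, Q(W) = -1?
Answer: 92023/3 ≈ 30674.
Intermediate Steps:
k = 0 (k = 4 - (0 + 4) = 4 - 1*4 = 4 - 4 = 0)
h(U) = -6 + 6*U (h(U) = (-1 + U)*(7 - 1) = (-1 + U)*6 = -6 + 6*U)
d(H) = -17/3 (d(H) = 34/(-6 + 6*0) = 34/(-6 + 0) = 34/(-6) = 34*(-⅙) = -17/3)
(d(-101) - (4117 + 6721)) - 1*(-41518) = (-17/3 - (4117 + 6721)) - 1*(-41518) = (-17/3 - 1*10838) + 41518 = (-17/3 - 10838) + 41518 = -32531/3 + 41518 = 92023/3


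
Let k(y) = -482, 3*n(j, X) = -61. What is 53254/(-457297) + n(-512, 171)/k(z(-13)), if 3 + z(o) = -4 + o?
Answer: -49110167/661251462 ≈ -0.074268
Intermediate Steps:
n(j, X) = -61/3 (n(j, X) = (⅓)*(-61) = -61/3)
z(o) = -7 + o (z(o) = -3 + (-4 + o) = -7 + o)
53254/(-457297) + n(-512, 171)/k(z(-13)) = 53254/(-457297) - 61/3/(-482) = 53254*(-1/457297) - 61/3*(-1/482) = -53254/457297 + 61/1446 = -49110167/661251462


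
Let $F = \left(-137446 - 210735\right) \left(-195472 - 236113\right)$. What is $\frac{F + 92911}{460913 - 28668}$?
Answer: $\frac{150269789796}{432245} \approx 3.4765 \cdot 10^{5}$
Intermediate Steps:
$F = 150269696885$ ($F = \left(-348181\right) \left(-431585\right) = 150269696885$)
$\frac{F + 92911}{460913 - 28668} = \frac{150269696885 + 92911}{460913 - 28668} = \frac{150269789796}{432245}$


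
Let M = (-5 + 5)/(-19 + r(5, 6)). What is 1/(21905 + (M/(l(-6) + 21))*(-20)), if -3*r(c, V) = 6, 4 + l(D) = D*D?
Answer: 1/21905 ≈ 4.5652e-5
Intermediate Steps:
l(D) = -4 + D**2 (l(D) = -4 + D*D = -4 + D**2)
r(c, V) = -2 (r(c, V) = -1/3*6 = -2)
M = 0 (M = (-5 + 5)/(-19 - 2) = 0/(-21) = 0*(-1/21) = 0)
1/(21905 + (M/(l(-6) + 21))*(-20)) = 1/(21905 + (0/((-4 + (-6)**2) + 21))*(-20)) = 1/(21905 + (0/((-4 + 36) + 21))*(-20)) = 1/(21905 + (0/(32 + 21))*(-20)) = 1/(21905 + (0/53)*(-20)) = 1/(21905 + ((1/53)*0)*(-20)) = 1/(21905 + 0*(-20)) = 1/(21905 + 0) = 1/21905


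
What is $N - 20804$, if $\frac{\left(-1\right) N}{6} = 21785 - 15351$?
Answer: $-59408$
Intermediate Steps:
$N = -38604$ ($N = - 6 \left(21785 - 15351\right) = \left(-6\right) 6434 = -38604$)
$N - 20804 = -38604 - 20804 = -59408$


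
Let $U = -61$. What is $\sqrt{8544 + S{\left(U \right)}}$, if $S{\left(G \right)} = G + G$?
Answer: $\sqrt{8422} \approx 91.771$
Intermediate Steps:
$S{\left(G \right)} = 2 G$
$\sqrt{8544 + S{\left(U \right)}} = \sqrt{8544 + 2 \left(-61\right)} = \sqrt{8544 - 122} = \sqrt{8422}$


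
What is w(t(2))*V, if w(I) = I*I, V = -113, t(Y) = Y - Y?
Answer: 0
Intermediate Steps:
t(Y) = 0
w(I) = I**2
w(t(2))*V = 0**2*(-113) = 0*(-113) = 0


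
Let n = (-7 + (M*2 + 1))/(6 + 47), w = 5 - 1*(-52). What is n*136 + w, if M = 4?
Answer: 3293/53 ≈ 62.132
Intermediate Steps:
w = 57 (w = 5 + 52 = 57)
n = 2/53 (n = (-7 + (4*2 + 1))/(6 + 47) = (-7 + (8 + 1))/53 = (-7 + 9)*(1/53) = 2*(1/53) = 2/53 ≈ 0.037736)
n*136 + w = (2/53)*136 + 57 = 272/53 + 57 = 3293/53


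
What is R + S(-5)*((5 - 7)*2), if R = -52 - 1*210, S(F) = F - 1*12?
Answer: -194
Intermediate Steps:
S(F) = -12 + F (S(F) = F - 12 = -12 + F)
R = -262 (R = -52 - 210 = -262)
R + S(-5)*((5 - 7)*2) = -262 + (-12 - 5)*((5 - 7)*2) = -262 - (-34)*2 = -262 - 17*(-4) = -262 + 68 = -194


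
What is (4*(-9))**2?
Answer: 1296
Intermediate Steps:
(4*(-9))**2 = (-36)**2 = 1296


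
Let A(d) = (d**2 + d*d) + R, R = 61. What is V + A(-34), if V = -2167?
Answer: 206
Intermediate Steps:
A(d) = 61 + 2*d**2 (A(d) = (d**2 + d*d) + 61 = (d**2 + d**2) + 61 = 2*d**2 + 61 = 61 + 2*d**2)
V + A(-34) = -2167 + (61 + 2*(-34)**2) = -2167 + (61 + 2*1156) = -2167 + (61 + 2312) = -2167 + 2373 = 206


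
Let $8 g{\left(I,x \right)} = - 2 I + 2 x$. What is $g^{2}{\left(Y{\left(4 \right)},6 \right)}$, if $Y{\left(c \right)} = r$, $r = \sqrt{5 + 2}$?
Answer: $\frac{\left(6 - \sqrt{7}\right)^{2}}{16} \approx 0.70319$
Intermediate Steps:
$r = \sqrt{7} \approx 2.6458$
$Y{\left(c \right)} = \sqrt{7}$
$g{\left(I,x \right)} = - \frac{I}{4} + \frac{x}{4}$ ($g{\left(I,x \right)} = \frac{- 2 I + 2 x}{8} = - \frac{I}{4} + \frac{x}{4}$)
$g^{2}{\left(Y{\left(4 \right)},6 \right)} = \left(- \frac{\sqrt{7}}{4} + \frac{1}{4} \cdot 6\right)^{2} = \left(- \frac{\sqrt{7}}{4} + \frac{3}{2}\right)^{2} = \left(\frac{3}{2} - \frac{\sqrt{7}}{4}\right)^{2}$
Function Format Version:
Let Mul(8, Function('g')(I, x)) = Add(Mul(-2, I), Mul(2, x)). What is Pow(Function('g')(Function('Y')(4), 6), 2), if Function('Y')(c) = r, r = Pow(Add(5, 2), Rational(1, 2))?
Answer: Mul(Rational(1, 16), Pow(Add(6, Mul(-1, Pow(7, Rational(1, 2)))), 2)) ≈ 0.70319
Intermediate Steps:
r = Pow(7, Rational(1, 2)) ≈ 2.6458
Function('Y')(c) = Pow(7, Rational(1, 2))
Function('g')(I, x) = Add(Mul(Rational(-1, 4), I), Mul(Rational(1, 4), x)) (Function('g')(I, x) = Mul(Rational(1, 8), Add(Mul(-2, I), Mul(2, x))) = Add(Mul(Rational(-1, 4), I), Mul(Rational(1, 4), x)))
Pow(Function('g')(Function('Y')(4), 6), 2) = Pow(Add(Mul(Rational(-1, 4), Pow(7, Rational(1, 2))), Mul(Rational(1, 4), 6)), 2) = Pow(Add(Mul(Rational(-1, 4), Pow(7, Rational(1, 2))), Rational(3, 2)), 2) = Pow(Add(Rational(3, 2), Mul(Rational(-1, 4), Pow(7, Rational(1, 2)))), 2)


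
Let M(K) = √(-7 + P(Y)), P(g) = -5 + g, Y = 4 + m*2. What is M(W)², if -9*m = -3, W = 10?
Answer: -22/3 ≈ -7.3333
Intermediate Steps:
m = ⅓ (m = -⅑*(-3) = ⅓ ≈ 0.33333)
Y = 14/3 (Y = 4 + (⅓)*2 = 4 + ⅔ = 14/3 ≈ 4.6667)
M(K) = I*√66/3 (M(K) = √(-7 + (-5 + 14/3)) = √(-7 - ⅓) = √(-22/3) = I*√66/3)
M(W)² = (I*√66/3)² = -22/3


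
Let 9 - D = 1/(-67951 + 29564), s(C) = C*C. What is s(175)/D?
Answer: 1175601875/345484 ≈ 3402.8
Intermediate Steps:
s(C) = C²
D = 345484/38387 (D = 9 - 1/(-67951 + 29564) = 9 - 1/(-38387) = 9 - 1*(-1/38387) = 9 + 1/38387 = 345484/38387 ≈ 9.0000)
s(175)/D = 175²/(345484/38387) = 30625*(38387/345484) = 1175601875/345484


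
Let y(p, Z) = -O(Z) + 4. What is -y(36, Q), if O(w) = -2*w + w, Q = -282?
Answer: 278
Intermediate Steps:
O(w) = -w
y(p, Z) = 4 + Z (y(p, Z) = -(-1)*Z + 4 = Z + 4 = 4 + Z)
-y(36, Q) = -(4 - 282) = -1*(-278) = 278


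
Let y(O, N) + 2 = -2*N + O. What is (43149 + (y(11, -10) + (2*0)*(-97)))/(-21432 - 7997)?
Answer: -43178/29429 ≈ -1.4672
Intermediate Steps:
y(O, N) = -2 + O - 2*N (y(O, N) = -2 + (-2*N + O) = -2 + (O - 2*N) = -2 + O - 2*N)
(43149 + (y(11, -10) + (2*0)*(-97)))/(-21432 - 7997) = (43149 + ((-2 + 11 - 2*(-10)) + (2*0)*(-97)))/(-21432 - 7997) = (43149 + ((-2 + 11 + 20) + 0*(-97)))/(-29429) = (43149 + (29 + 0))*(-1/29429) = (43149 + 29)*(-1/29429) = 43178*(-1/29429) = -43178/29429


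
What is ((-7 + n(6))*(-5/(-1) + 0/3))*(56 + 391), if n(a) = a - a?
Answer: -15645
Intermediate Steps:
n(a) = 0
((-7 + n(6))*(-5/(-1) + 0/3))*(56 + 391) = ((-7 + 0)*(-5/(-1) + 0/3))*(56 + 391) = -7*(-5*(-1) + 0*(⅓))*447 = -7*(5 + 0)*447 = -7*5*447 = -35*447 = -15645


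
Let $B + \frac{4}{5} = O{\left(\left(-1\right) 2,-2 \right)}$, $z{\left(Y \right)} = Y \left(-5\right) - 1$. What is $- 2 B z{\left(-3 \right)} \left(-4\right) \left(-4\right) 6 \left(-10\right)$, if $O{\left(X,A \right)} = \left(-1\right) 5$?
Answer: $-155904$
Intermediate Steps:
$z{\left(Y \right)} = -1 - 5 Y$ ($z{\left(Y \right)} = - 5 Y - 1 = -1 - 5 Y$)
$O{\left(X,A \right)} = -5$
$B = - \frac{29}{5}$ ($B = - \frac{4}{5} - 5 = - \frac{29}{5} \approx -5.8$)
$- 2 B z{\left(-3 \right)} \left(-4\right) \left(-4\right) 6 \left(-10\right) = - 2 - \frac{29 \left(-1 - -15\right) \left(-4\right) \left(-4\right)}{5} \cdot 6 \left(-10\right) = - 2 - \frac{29 \left(-1 + 15\right) \left(-4\right) \left(-4\right)}{5} \cdot 6 \left(-10\right) = - 2 - \frac{29 \cdot 14 \left(-4\right) \left(-4\right)}{5} \cdot 6 \left(-10\right) = - 2 - \frac{29 \left(\left(-56\right) \left(-4\right)\right)}{5} \cdot 6 \left(-10\right) = - 2 \left(- \frac{29}{5}\right) 224 \cdot 6 \left(-10\right) = - 2 \left(\left(- \frac{6496}{5}\right) 6\right) \left(-10\right) = \left(-2\right) \left(- \frac{38976}{5}\right) \left(-10\right) = \frac{77952}{5} \left(-10\right) = -155904$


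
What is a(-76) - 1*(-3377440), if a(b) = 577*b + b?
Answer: 3333512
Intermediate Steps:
a(b) = 578*b
a(-76) - 1*(-3377440) = 578*(-76) - 1*(-3377440) = -43928 + 3377440 = 3333512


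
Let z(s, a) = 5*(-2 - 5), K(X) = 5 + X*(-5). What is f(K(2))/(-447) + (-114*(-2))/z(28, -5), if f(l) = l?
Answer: -101741/15645 ≈ -6.5031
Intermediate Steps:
K(X) = 5 - 5*X
z(s, a) = -35 (z(s, a) = 5*(-7) = -35)
f(K(2))/(-447) + (-114*(-2))/z(28, -5) = (5 - 5*2)/(-447) - 114*(-2)/(-35) = (5 - 10)*(-1/447) + 228*(-1/35) = -5*(-1/447) - 228/35 = 5/447 - 228/35 = -101741/15645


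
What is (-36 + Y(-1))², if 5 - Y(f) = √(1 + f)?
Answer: 961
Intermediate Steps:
Y(f) = 5 - √(1 + f)
(-36 + Y(-1))² = (-36 + (5 - √(1 - 1)))² = (-36 + (5 - √0))² = (-36 + (5 - 1*0))² = (-36 + (5 + 0))² = (-36 + 5)² = (-31)² = 961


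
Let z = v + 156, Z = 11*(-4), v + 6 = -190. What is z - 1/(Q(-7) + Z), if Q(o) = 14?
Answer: -1199/30 ≈ -39.967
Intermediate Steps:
v = -196 (v = -6 - 190 = -196)
Z = -44
z = -40 (z = -196 + 156 = -40)
z - 1/(Q(-7) + Z) = -40 - 1/(14 - 44) = -40 - 1/(-30) = -40 - 1*(-1/30) = -40 + 1/30 = -1199/30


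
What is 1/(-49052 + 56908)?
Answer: 1/7856 ≈ 0.00012729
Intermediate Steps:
1/(-49052 + 56908) = 1/7856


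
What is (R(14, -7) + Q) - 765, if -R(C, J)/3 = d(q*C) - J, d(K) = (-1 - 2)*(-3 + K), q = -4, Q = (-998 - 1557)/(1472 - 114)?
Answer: -255863/194 ≈ -1318.9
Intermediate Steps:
Q = -365/194 (Q = -2555/1358 = -2555*1/1358 = -365/194 ≈ -1.8814)
d(K) = 9 - 3*K (d(K) = -3*(-3 + K) = 9 - 3*K)
R(C, J) = -27 - 36*C + 3*J (R(C, J) = -3*((9 - (-12)*C) - J) = -3*((9 + 12*C) - J) = -3*(9 - J + 12*C) = -27 - 36*C + 3*J)
(R(14, -7) + Q) - 765 = ((-27 - 36*14 + 3*(-7)) - 365/194) - 765 = ((-27 - 504 - 21) - 365/194) - 765 = (-552 - 365/194) - 765 = -107453/194 - 765 = -255863/194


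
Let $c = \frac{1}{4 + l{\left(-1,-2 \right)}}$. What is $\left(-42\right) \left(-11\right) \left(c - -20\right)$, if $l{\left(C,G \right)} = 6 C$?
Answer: $9009$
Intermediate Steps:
$c = - \frac{1}{2}$ ($c = \frac{1}{4 + 6 \left(-1\right)} = \frac{1}{4 - 6} = \frac{1}{-2} = - \frac{1}{2} \approx -0.5$)
$\left(-42\right) \left(-11\right) \left(c - -20\right) = \left(-42\right) \left(-11\right) \left(- \frac{1}{2} - -20\right) = 462 \left(- \frac{1}{2} + 20\right) = 462 \cdot \frac{39}{2} = 9009$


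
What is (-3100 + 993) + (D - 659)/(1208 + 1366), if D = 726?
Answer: -5423351/2574 ≈ -2107.0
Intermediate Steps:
(-3100 + 993) + (D - 659)/(1208 + 1366) = (-3100 + 993) + (726 - 659)/(1208 + 1366) = -2107 + 67/2574 = -5423351/2574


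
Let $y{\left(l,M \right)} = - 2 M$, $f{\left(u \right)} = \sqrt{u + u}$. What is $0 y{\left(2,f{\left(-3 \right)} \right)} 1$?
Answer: $0$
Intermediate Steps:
$f{\left(u \right)} = \sqrt{2} \sqrt{u}$ ($f{\left(u \right)} = \sqrt{2 u} = \sqrt{2} \sqrt{u}$)
$0 y{\left(2,f{\left(-3 \right)} \right)} 1 = 0 \left(- 2 \sqrt{2} \sqrt{-3}\right) 1 = 0 \left(- 2 \sqrt{2} i \sqrt{3}\right) 1 = 0 \left(- 2 i \sqrt{6}\right) 1 = 0 \cdot 1 = 0$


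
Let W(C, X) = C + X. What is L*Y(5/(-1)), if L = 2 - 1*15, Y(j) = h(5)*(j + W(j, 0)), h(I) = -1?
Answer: -130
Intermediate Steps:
Y(j) = -2*j (Y(j) = -(j + (j + 0)) = -(j + j) = -2*j)
L = -13 (L = 2 - 15 = -13)
L*Y(5/(-1)) = -(-26)*5/(-1) = -(-26)*5*(-1) = -(-26)*(-5) = -13*10 = -130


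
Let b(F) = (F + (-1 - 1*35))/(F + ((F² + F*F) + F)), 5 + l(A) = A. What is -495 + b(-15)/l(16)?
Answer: -762317/1540 ≈ -495.01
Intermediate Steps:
l(A) = -5 + A
b(F) = (-36 + F)/(2*F + 2*F²) (b(F) = (F + (-1 - 35))/(F + ((F² + F²) + F)) = (F - 36)/(F + (2*F² + F)) = (-36 + F)/(F + (F + 2*F²)) = (-36 + F)/(2*F + 2*F²))
-495 + b(-15)/l(16) = -495 + ((½)*(-36 - 15)/(-15*(1 - 15)))/(-5 + 16) = -495 + ((½)*(-1/15)*(-51)/(-14))/11 = -495 + ((½)*(-1/15)*(-1/14)*(-51))*(1/11) = -495 - 17/140*1/11 = -495 - 17/1540 = -762317/1540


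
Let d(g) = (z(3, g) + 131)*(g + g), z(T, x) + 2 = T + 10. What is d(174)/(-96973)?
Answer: -49416/96973 ≈ -0.50959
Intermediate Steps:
z(T, x) = 8 + T (z(T, x) = -2 + (T + 10) = -2 + (10 + T) = 8 + T)
d(g) = 284*g (d(g) = ((8 + 3) + 131)*(g + g) = (11 + 131)*(2*g) = 142*(2*g) = 284*g)
d(174)/(-96973) = (284*174)/(-96973) = 49416*(-1/96973) = -49416/96973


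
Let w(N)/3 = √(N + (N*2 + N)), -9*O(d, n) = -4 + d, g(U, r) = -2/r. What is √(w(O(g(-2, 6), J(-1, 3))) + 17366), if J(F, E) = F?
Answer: √(156294 + 6*√39)/3 ≈ 131.80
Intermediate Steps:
O(d, n) = 4/9 - d/9 (O(d, n) = -(-4 + d)/9 = 4/9 - d/9)
w(N) = 6*√N (w(N) = 3*√(N + (N*2 + N)) = 3*√(N + (2*N + N)) = 3*√(N + 3*N) = 3*√(4*N) = 3*(2*√N) = 6*√N)
√(w(O(g(-2, 6), J(-1, 3))) + 17366) = √(6*√(4/9 - (-2)/(9*6)) + 17366) = √(6*√(4/9 - ⅑*(-⅓)) + 17366) = √(6*√(4/9 + 1/27) + 17366) = √(6*√(13/27) + 17366) = √(6*(√39/9) + 17366) = √(2*√39/3 + 17366) = √(17366 + 2*√39/3)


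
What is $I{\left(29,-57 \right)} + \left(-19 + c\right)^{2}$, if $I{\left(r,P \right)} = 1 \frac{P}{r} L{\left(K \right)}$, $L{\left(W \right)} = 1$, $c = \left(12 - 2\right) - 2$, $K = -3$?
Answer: $\frac{3452}{29} \approx 119.03$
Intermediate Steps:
$c = 8$ ($c = 10 - 2 = 8$)
$I{\left(r,P \right)} = \frac{P}{r}$ ($I{\left(r,P \right)} = 1 \frac{P}{r} 1 = \frac{P}{r} 1 = \frac{P}{r}$)
$I{\left(29,-57 \right)} + \left(-19 + c\right)^{2} = - \frac{57}{29} + \left(-19 + 8\right)^{2} = \left(-57\right) \frac{1}{29} + \left(-11\right)^{2} = - \frac{57}{29} + 121 = \frac{3452}{29}$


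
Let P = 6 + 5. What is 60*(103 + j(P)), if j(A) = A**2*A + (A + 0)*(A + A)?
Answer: 100560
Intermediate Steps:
P = 11
j(A) = A**3 + 2*A**2 (j(A) = A**3 + A*(2*A) = A**3 + 2*A**2)
60*(103 + j(P)) = 60*(103 + 11**2*(2 + 11)) = 60*(103 + 121*13) = 60*(103 + 1573) = 60*1676 = 100560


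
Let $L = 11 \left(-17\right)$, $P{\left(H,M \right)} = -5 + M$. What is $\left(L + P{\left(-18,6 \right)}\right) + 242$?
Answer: $56$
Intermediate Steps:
$L = -187$
$\left(L + P{\left(-18,6 \right)}\right) + 242 = \left(-187 + \left(-5 + 6\right)\right) + 242 = \left(-187 + 1\right) + 242 = -186 + 242 = 56$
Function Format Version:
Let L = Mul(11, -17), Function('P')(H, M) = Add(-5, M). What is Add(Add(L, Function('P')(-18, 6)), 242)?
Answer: 56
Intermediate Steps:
L = -187
Add(Add(L, Function('P')(-18, 6)), 242) = Add(Add(-187, Add(-5, 6)), 242) = Add(Add(-187, 1), 242) = Add(-186, 242) = 56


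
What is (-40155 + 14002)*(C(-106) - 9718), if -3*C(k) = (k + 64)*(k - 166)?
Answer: 353745478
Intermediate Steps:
C(k) = -(-166 + k)*(64 + k)/3 (C(k) = -(k + 64)*(k - 166)/3 = -(64 + k)*(-166 + k)/3 = -(-166 + k)*(64 + k)/3)
(-40155 + 14002)*(C(-106) - 9718) = (-40155 + 14002)*((10624/3 + 34*(-106) - 1/3*(-106)**2) - 9718) = -26153*((10624/3 - 3604 - 1/3*11236) - 9718) = -26153*((10624/3 - 3604 - 11236/3) - 9718) = -26153*(-3808 - 9718) = -26153*(-13526) = 353745478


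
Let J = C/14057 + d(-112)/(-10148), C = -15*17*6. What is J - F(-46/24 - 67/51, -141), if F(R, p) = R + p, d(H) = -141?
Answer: 524305090027/3637586118 ≈ 144.14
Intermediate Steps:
C = -1530 (C = -255*6 = -1530)
J = -13544403/142650436 (J = -1530/14057 - 141/(-10148) = -1530*1/14057 - 141*(-1/10148) = -1530/14057 + 141/10148 = -13544403/142650436 ≈ -0.094948)
J - F(-46/24 - 67/51, -141) = -13544403/142650436 - ((-46/24 - 67/51) - 141) = -13544403/142650436 - ((-46*1/24 - 67*1/51) - 141) = -13544403/142650436 - ((-23/12 - 67/51) - 141) = -13544403/142650436 - (-659/204 - 141) = -13544403/142650436 - 1*(-29423/204) = -13544403/142650436 + 29423/204 = 524305090027/3637586118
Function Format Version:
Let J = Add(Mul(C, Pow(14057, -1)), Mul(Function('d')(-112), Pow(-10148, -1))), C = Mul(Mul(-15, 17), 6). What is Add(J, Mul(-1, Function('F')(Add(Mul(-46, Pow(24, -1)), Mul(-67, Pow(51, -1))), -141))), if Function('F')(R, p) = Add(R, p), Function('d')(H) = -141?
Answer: Rational(524305090027, 3637586118) ≈ 144.14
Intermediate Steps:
C = -1530 (C = Mul(-255, 6) = -1530)
J = Rational(-13544403, 142650436) (J = Add(Mul(-1530, Pow(14057, -1)), Mul(-141, Pow(-10148, -1))) = Add(Mul(-1530, Rational(1, 14057)), Mul(-141, Rational(-1, 10148))) = Add(Rational(-1530, 14057), Rational(141, 10148)) = Rational(-13544403, 142650436) ≈ -0.094948)
Add(J, Mul(-1, Function('F')(Add(Mul(-46, Pow(24, -1)), Mul(-67, Pow(51, -1))), -141))) = Add(Rational(-13544403, 142650436), Mul(-1, Add(Add(Mul(-46, Pow(24, -1)), Mul(-67, Pow(51, -1))), -141))) = Add(Rational(-13544403, 142650436), Mul(-1, Add(Add(Mul(-46, Rational(1, 24)), Mul(-67, Rational(1, 51))), -141))) = Add(Rational(-13544403, 142650436), Mul(-1, Add(Add(Rational(-23, 12), Rational(-67, 51)), -141))) = Add(Rational(-13544403, 142650436), Mul(-1, Add(Rational(-659, 204), -141))) = Add(Rational(-13544403, 142650436), Mul(-1, Rational(-29423, 204))) = Add(Rational(-13544403, 142650436), Rational(29423, 204)) = Rational(524305090027, 3637586118)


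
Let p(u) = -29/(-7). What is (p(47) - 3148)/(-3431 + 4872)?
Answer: -22007/10087 ≈ -2.1817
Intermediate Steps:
p(u) = 29/7 (p(u) = -29*(-⅐) = 29/7)
(p(47) - 3148)/(-3431 + 4872) = (29/7 - 3148)/(-3431 + 4872) = -22007/7/1441 = -22007/7*1/1441 = -22007/10087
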